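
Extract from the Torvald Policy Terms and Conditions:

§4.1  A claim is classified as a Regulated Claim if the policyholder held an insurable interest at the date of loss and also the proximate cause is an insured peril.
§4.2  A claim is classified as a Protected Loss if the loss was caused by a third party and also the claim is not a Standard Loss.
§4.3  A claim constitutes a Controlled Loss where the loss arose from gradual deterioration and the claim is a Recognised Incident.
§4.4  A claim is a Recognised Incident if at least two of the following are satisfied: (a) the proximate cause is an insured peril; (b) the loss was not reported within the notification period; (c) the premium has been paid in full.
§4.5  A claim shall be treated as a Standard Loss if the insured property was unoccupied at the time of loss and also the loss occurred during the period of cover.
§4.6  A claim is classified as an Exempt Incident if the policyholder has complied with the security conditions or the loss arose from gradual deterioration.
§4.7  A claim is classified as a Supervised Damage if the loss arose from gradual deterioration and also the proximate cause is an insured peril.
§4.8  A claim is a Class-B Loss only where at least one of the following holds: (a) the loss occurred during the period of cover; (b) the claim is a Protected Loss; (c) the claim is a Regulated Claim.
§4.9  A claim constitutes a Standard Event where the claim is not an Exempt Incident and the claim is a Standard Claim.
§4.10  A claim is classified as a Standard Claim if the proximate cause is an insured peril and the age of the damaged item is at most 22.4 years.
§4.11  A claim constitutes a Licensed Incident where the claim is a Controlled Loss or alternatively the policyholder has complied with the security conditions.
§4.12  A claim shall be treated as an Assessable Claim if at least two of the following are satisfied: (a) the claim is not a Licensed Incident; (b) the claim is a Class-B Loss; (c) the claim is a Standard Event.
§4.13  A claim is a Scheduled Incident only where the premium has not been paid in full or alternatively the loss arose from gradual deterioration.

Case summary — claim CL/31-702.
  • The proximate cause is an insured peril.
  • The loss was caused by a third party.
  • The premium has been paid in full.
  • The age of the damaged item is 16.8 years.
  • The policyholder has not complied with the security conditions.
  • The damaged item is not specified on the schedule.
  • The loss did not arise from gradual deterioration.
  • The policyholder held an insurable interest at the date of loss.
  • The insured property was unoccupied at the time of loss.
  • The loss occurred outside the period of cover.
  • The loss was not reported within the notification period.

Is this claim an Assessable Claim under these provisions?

Yes

§4.4 — Recognised Incident: the proximate cause is an insured peril? yes; the loss was not reported within the notification period? yes; the premium has been paid in full? yes — 3 of 3 hold (need ≥2) → satisfied.
§4.3 — Controlled Loss: [the loss arose from gradual deterioration? no] AND [Recognised Incident (§4.4)? yes] → not satisfied.
§4.11 — Licensed Incident: [Controlled Loss (§4.3)? no] OR [the policyholder has complied with the security conditions? no] → not satisfied.
§4.5 — Standard Loss: [the insured property was unoccupied at the time of loss? yes] AND [the loss occurred during the period of cover? no] → not satisfied.
§4.2 — Protected Loss: [the loss was caused by a third party? yes] AND [not a Standard Loss (§4.5)? yes] → satisfied.
§4.1 — Regulated Claim: [the policyholder held an insurable interest at the date of loss? yes] AND [the proximate cause is an insured peril? yes] → satisfied.
§4.8 — Class-B Loss: [the loss occurred during the period of cover? no] OR [Protected Loss (§4.2)? yes] OR [Regulated Claim (§4.1)? yes] → satisfied.
§4.6 — Exempt Incident: [the policyholder has complied with the security conditions? no] OR [the loss arose from gradual deterioration? no] → not satisfied.
§4.10 — Standard Claim: [the proximate cause is an insured peril? yes] AND [age of the damaged item: 16.8 years ≤ 22.4 years? yes] → satisfied.
§4.9 — Standard Event: [not an Exempt Incident (§4.6)? yes] AND [Standard Claim (§4.10)? yes] → satisfied.
§4.12 — Assessable Claim: not a Licensed Incident (§4.11)? yes; Class-B Loss (§4.8)? yes; Standard Event (§4.9)? yes — 3 of 3 hold (need ≥2) → satisfied.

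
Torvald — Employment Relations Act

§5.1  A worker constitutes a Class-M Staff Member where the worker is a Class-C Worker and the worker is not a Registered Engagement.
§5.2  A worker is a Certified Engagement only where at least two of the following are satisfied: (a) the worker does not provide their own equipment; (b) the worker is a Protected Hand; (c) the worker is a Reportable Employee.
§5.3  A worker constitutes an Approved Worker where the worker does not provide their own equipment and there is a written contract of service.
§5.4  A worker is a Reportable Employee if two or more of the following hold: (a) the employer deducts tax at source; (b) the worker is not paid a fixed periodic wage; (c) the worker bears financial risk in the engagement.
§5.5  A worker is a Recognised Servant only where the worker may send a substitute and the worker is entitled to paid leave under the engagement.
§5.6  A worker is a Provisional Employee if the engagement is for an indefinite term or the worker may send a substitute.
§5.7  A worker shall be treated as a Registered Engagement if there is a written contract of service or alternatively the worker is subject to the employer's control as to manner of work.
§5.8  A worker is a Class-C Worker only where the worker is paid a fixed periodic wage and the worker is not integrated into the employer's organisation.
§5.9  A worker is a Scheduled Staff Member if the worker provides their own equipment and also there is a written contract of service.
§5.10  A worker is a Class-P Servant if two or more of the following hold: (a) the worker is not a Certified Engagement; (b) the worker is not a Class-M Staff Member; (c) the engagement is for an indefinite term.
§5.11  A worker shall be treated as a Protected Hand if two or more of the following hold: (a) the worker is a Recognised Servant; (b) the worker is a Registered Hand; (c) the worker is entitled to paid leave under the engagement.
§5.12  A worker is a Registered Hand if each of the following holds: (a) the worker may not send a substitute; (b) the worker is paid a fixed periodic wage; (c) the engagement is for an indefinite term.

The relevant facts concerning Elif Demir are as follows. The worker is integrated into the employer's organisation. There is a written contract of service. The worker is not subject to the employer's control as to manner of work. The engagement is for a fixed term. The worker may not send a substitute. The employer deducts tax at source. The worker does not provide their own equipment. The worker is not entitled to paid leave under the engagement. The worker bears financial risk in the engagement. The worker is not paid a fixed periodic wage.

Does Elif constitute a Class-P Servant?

No

§5.5 — Recognised Servant: [the worker may send a substitute? no] AND [the worker is entitled to paid leave under the engagement? no] → not satisfied.
§5.12 — Registered Hand: [the worker may not send a substitute? yes] AND [the worker is paid a fixed periodic wage? no] AND [the engagement is for an indefinite term? no] → not satisfied.
§5.11 — Protected Hand: Recognised Servant (§5.5)? no; Registered Hand (§5.12)? no; the worker is entitled to paid leave under the engagement? no — 0 of 3 hold (need ≥2) → not satisfied.
§5.4 — Reportable Employee: the employer deducts tax at source? yes; the worker is not paid a fixed periodic wage? yes; the worker bears financial risk in the engagement? yes — 3 of 3 hold (need ≥2) → satisfied.
§5.2 — Certified Engagement: the worker does not provide their own equipment? yes; Protected Hand (§5.11)? no; Reportable Employee (§5.4)? yes — 2 of 3 hold (need ≥2) → satisfied.
§5.8 — Class-C Worker: [the worker is paid a fixed periodic wage? no] AND [the worker is not integrated into the employer's organisation? no] → not satisfied.
§5.7 — Registered Engagement: [there is a written contract of service? yes] OR [the worker is subject to the employer's control as to manner of work? no] → satisfied.
§5.1 — Class-M Staff Member: [Class-C Worker (§5.8)? no] AND [not a Registered Engagement (§5.7)? no] → not satisfied.
§5.10 — Class-P Servant: not a Certified Engagement (§5.2)? no; not a Class-M Staff Member (§5.1)? yes; the engagement is for an indefinite term? no — 1 of 3 hold (need ≥2) → not satisfied.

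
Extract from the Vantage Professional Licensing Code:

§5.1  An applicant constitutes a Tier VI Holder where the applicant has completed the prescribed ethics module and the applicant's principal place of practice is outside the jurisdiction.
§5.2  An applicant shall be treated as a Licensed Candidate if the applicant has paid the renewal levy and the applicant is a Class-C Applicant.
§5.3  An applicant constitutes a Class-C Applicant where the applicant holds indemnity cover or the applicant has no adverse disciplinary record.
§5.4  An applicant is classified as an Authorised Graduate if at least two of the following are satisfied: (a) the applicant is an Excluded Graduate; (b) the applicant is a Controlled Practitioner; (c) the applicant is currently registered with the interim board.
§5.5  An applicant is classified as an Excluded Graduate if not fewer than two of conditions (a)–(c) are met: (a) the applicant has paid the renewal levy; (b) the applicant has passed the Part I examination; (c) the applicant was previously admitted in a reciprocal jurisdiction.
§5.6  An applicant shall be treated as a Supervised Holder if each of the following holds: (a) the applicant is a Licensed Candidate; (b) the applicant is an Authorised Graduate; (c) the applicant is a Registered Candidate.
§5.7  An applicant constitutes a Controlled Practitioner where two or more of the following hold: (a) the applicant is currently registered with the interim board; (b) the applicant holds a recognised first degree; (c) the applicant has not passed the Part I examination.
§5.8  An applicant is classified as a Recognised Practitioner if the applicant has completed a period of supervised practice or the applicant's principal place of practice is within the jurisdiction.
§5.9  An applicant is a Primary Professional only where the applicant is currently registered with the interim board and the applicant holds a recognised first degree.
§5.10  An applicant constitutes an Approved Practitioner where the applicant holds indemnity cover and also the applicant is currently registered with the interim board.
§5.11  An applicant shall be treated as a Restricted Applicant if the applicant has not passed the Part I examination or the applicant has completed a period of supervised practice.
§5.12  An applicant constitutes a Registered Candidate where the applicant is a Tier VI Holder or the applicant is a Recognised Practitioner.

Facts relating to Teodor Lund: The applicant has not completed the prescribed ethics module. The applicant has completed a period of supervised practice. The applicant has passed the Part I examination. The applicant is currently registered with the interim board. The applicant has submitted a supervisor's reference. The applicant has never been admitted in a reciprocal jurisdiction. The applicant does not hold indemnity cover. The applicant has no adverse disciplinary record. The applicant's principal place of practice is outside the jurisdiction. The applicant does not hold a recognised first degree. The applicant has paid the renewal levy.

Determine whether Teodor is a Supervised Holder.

Yes

§5.3 — Class-C Applicant: [the applicant holds indemnity cover? no] OR [the applicant has no adverse disciplinary record? yes] → satisfied.
§5.2 — Licensed Candidate: [the applicant has paid the renewal levy? yes] AND [Class-C Applicant (§5.3)? yes] → satisfied.
§5.5 — Excluded Graduate: the applicant has paid the renewal levy? yes; the applicant has passed the Part I examination? yes; the applicant was previously admitted in a reciprocal jurisdiction? no — 2 of 3 hold (need ≥2) → satisfied.
§5.7 — Controlled Practitioner: the applicant is currently registered with the interim board? yes; the applicant holds a recognised first degree? no; the applicant has not passed the Part I examination? no — 1 of 3 hold (need ≥2) → not satisfied.
§5.4 — Authorised Graduate: Excluded Graduate (§5.5)? yes; Controlled Practitioner (§5.7)? no; the applicant is currently registered with the interim board? yes — 2 of 3 hold (need ≥2) → satisfied.
§5.1 — Tier VI Holder: [the applicant has completed the prescribed ethics module? no] AND [the applicant's principal place of practice is outside the jurisdiction? yes] → not satisfied.
§5.8 — Recognised Practitioner: [the applicant has completed a period of supervised practice? yes] OR [the applicant's principal place of practice is within the jurisdiction? no] → satisfied.
§5.12 — Registered Candidate: [Tier VI Holder (§5.1)? no] OR [Recognised Practitioner (§5.8)? yes] → satisfied.
§5.6 — Supervised Holder: [Licensed Candidate (§5.2)? yes] AND [Authorised Graduate (§5.4)? yes] AND [Registered Candidate (§5.12)? yes] → satisfied.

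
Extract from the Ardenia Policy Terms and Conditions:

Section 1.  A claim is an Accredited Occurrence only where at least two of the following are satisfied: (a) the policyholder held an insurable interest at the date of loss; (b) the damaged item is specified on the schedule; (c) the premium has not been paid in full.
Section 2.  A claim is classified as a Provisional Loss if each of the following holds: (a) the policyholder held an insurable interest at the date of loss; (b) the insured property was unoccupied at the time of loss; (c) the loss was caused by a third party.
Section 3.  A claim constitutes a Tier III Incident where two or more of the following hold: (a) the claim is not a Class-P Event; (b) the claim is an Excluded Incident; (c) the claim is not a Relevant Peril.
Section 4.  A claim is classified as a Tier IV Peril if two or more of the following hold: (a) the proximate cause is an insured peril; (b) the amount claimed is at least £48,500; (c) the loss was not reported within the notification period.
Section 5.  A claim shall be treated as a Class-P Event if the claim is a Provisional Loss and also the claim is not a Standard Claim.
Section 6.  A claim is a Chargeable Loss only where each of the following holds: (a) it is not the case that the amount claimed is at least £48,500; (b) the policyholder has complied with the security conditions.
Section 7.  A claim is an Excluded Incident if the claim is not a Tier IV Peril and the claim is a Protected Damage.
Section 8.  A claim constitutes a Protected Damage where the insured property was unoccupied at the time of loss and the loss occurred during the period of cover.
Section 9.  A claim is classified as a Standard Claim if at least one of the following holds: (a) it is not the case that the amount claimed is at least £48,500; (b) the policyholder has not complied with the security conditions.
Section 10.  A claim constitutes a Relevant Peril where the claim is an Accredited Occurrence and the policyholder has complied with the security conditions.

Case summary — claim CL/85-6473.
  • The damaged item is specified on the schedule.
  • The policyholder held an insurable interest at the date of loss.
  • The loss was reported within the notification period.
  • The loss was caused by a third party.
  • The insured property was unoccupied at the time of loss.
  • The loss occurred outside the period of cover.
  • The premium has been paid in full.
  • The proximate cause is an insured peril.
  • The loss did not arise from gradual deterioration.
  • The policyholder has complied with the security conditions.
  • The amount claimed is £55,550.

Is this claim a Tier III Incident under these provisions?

section 2 — Provisional Loss: [the policyholder held an insurable interest at the date of loss? yes] AND [the insured property was unoccupied at the time of loss? yes] AND [the loss was caused by a third party? yes] → satisfied.
section 9 — Standard Claim: [amount claimed: £55,550 ≥ £48,500? yes, so negated condition no] OR [the policyholder has not complied with the security conditions? no] → not satisfied.
section 5 — Class-P Event: [Provisional Loss (section 2)? yes] AND [not a Standard Claim (section 9)? yes] → satisfied.
section 4 — Tier IV Peril: the proximate cause is an insured peril? yes; amount claimed: £55,550 ≥ £48,500? yes; the loss was not reported within the notification period? no — 2 of 3 hold (need ≥2) → satisfied.
section 8 — Protected Damage: [the insured property was unoccupied at the time of loss? yes] AND [the loss occurred during the period of cover? no] → not satisfied.
section 7 — Excluded Incident: [not a Tier IV Peril (section 4)? no] AND [Protected Damage (section 8)? no] → not satisfied.
section 1 — Accredited Occurrence: the policyholder held an insurable interest at the date of loss? yes; the damaged item is specified on the schedule? yes; the premium has not been paid in full? no — 2 of 3 hold (need ≥2) → satisfied.
section 10 — Relevant Peril: [Accredited Occurrence (section 1)? yes] AND [the policyholder has complied with the security conditions? yes] → satisfied.
section 3 — Tier III Incident: not a Class-P Event (section 5)? no; Excluded Incident (section 7)? no; not a Relevant Peril (section 10)? no — 0 of 3 hold (need ≥2) → not satisfied.

No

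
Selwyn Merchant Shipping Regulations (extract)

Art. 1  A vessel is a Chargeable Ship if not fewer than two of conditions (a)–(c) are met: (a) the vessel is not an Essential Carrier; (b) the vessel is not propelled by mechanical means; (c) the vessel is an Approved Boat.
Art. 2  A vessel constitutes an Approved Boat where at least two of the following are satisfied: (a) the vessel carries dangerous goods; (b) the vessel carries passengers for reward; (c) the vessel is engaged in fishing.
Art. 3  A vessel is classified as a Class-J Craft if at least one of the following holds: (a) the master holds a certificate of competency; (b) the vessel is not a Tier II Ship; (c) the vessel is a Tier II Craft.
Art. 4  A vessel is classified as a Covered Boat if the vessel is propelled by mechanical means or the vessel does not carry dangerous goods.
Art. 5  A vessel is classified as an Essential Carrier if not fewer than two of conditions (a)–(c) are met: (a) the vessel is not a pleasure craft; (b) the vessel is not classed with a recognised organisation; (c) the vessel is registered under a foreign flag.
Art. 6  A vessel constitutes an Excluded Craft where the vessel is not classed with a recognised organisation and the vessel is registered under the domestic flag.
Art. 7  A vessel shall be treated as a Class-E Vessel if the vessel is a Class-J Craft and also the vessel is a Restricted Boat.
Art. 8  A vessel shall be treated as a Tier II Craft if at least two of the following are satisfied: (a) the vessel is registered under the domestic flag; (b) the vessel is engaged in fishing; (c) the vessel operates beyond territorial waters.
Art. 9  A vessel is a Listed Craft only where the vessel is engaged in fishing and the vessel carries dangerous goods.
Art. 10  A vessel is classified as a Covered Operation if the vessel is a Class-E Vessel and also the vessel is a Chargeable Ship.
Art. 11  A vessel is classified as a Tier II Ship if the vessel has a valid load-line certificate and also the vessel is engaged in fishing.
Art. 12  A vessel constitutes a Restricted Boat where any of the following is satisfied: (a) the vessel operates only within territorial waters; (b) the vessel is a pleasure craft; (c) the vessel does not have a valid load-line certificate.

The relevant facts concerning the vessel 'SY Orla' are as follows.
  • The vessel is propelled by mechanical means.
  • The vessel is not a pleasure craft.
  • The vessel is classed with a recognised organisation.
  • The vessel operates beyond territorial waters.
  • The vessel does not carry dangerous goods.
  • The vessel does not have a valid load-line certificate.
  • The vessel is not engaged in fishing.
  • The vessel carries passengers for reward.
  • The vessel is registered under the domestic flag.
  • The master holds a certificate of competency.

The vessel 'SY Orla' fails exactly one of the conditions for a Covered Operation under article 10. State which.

Chargeable Ship

Under article 11: the vessel has a valid load-line certificate? no; and the vessel is engaged in fishing? no. So the vessel is not a Tier II Ship.
Under article 8: the vessel is registered under the domestic flag? yes; the vessel is engaged in fishing? no; the vessel operates beyond territorial waters? yes — 2 of 3 hold (need ≥2) → satisfied.
Under article 3: the master holds a certificate of competency? yes; or not a Tier II Ship (article 11)? yes; or Tier II Craft (article 8)? yes. So the vessel is a Class-J Craft.
Under article 12: the vessel operates only within territorial waters? no; or the vessel is a pleasure craft? no; or the vessel does not have a valid load-line certificate? yes. So the vessel is a Restricted Boat.
Under article 7: Class-J Craft (article 3)? yes; and Restricted Boat (article 12)? yes. So the vessel is a Class-E Vessel.
Under article 5: the vessel is not a pleasure craft? yes; the vessel is not classed with a recognised organisation? no; the vessel is registered under a foreign flag? no — 1 of 3 hold (need ≥2) → not satisfied.
Under article 2: the vessel carries dangerous goods? no; the vessel carries passengers for reward? yes; the vessel is engaged in fishing? no — 1 of 3 hold (need ≥2) → not satisfied.
Under article 1: not an Essential Carrier (article 5)? yes; the vessel is not propelled by mechanical means? no; Approved Boat (article 2)? no — 1 of 3 hold (need ≥2) → not satisfied.
Under article 10: Class-E Vessel (article 7)? yes; and Chargeable Ship (article 1)? no. So the vessel is not a Covered Operation.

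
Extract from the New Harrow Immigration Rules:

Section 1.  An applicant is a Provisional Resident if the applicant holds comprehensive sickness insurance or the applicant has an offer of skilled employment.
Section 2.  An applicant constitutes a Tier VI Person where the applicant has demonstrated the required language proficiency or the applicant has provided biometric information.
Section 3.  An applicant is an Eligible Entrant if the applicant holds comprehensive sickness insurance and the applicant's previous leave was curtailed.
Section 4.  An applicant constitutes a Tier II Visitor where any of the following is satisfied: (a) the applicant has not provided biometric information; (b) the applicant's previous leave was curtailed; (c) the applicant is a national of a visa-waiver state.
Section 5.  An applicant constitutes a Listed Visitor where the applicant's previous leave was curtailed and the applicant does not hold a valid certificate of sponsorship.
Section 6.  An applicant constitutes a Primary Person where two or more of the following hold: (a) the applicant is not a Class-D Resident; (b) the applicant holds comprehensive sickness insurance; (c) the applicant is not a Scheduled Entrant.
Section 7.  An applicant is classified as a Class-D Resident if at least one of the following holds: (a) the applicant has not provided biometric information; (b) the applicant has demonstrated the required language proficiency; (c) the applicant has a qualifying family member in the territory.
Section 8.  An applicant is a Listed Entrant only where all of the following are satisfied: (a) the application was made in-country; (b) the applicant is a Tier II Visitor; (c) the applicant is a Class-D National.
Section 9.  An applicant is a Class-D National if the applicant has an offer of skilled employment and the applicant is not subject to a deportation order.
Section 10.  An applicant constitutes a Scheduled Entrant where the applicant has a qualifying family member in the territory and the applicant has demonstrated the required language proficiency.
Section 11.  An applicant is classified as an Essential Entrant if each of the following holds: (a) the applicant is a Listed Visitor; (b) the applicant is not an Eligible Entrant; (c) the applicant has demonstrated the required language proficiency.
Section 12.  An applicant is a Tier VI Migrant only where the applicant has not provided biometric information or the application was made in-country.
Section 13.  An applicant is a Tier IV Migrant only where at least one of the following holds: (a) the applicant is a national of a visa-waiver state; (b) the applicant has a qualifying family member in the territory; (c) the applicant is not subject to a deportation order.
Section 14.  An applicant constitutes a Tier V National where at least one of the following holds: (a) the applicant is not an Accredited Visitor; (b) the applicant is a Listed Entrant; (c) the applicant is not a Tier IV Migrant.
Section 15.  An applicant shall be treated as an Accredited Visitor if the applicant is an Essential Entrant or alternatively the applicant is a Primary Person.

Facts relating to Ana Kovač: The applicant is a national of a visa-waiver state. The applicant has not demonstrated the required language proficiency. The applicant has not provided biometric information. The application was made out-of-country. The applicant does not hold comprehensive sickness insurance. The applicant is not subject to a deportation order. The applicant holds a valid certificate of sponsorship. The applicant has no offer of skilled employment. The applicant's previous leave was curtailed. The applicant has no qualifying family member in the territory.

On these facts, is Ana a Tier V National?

Yes

Under section 5: the applicant's previous leave was curtailed? yes; and the applicant does not hold a valid certificate of sponsorship? no. So the applicant is not a Listed Visitor.
Under section 3: the applicant holds comprehensive sickness insurance? no; and the applicant's previous leave was curtailed? yes. So the applicant is not an Eligible Entrant.
Under section 11: Listed Visitor (section 5)? no; and not an Eligible Entrant (section 3)? yes; and the applicant has demonstrated the required language proficiency? no. So the applicant is not an Essential Entrant.
Under section 7: the applicant has not provided biometric information? yes; or the applicant has demonstrated the required language proficiency? no; or the applicant has a qualifying family member in the territory? no. So the applicant is a Class-D Resident.
Under section 10: the applicant has a qualifying family member in the territory? no; and the applicant has demonstrated the required language proficiency? no. So the applicant is not a Scheduled Entrant.
Under section 6: not a Class-D Resident (section 7)? no; the applicant holds comprehensive sickness insurance? no; not a Scheduled Entrant (section 10)? yes — 1 of 3 hold (need ≥2) → not satisfied.
Under section 15: Essential Entrant (section 11)? no; or Primary Person (section 6)? no. So the applicant is not an Accredited Visitor.
Under section 4: the applicant has not provided biometric information? yes; or the applicant's previous leave was curtailed? yes; or the applicant is a national of a visa-waiver state? yes. So the applicant is a Tier II Visitor.
Under section 9: the applicant has an offer of skilled employment? no; and the applicant is not subject to a deportation order? yes. So the applicant is not a Class-D National.
Under section 8: the application was made in-country? no; and Tier II Visitor (section 4)? yes; and Class-D National (section 9)? no. So the applicant is not a Listed Entrant.
Under section 13: the applicant is a national of a visa-waiver state? yes; or the applicant has a qualifying family member in the territory? no; or the applicant is not subject to a deportation order? yes. So the applicant is a Tier IV Migrant.
Under section 14: not an Accredited Visitor (section 15)? yes; or Listed Entrant (section 8)? no; or not a Tier IV Migrant (section 13)? no. So the applicant is a Tier V National.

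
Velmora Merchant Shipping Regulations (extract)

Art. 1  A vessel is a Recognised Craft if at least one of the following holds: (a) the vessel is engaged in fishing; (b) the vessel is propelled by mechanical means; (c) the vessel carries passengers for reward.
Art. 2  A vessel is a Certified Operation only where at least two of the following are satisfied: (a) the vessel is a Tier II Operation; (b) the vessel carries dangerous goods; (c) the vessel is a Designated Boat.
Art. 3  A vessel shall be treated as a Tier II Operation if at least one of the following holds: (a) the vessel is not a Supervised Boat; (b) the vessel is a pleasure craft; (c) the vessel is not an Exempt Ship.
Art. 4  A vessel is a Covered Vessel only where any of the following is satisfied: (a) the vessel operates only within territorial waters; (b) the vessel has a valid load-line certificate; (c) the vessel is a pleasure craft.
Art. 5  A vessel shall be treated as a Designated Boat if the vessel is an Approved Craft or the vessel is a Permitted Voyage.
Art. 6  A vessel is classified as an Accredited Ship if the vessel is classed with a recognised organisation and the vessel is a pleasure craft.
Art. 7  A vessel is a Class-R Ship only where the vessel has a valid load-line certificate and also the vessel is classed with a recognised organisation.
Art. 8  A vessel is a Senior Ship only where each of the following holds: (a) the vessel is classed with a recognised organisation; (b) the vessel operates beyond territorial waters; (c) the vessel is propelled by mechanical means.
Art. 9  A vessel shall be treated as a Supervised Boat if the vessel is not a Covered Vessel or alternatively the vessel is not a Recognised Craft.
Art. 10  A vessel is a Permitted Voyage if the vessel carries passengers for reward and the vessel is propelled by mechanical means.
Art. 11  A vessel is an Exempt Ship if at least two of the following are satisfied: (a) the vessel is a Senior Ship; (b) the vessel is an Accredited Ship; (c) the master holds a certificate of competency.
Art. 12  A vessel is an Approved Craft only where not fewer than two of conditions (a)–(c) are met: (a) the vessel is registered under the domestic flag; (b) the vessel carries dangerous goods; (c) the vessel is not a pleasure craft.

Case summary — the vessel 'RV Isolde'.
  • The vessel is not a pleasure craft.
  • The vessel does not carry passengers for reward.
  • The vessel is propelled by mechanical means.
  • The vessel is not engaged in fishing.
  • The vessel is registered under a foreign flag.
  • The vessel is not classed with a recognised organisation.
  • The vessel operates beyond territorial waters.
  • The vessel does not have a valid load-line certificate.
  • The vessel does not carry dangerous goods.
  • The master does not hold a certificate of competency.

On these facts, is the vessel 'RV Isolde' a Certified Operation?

No

article 4 — Covered Vessel: [the vessel operates only within territorial waters? no] OR [the vessel has a valid load-line certificate? no] OR [the vessel is a pleasure craft? no] → not satisfied.
article 1 — Recognised Craft: [the vessel is engaged in fishing? no] OR [the vessel is propelled by mechanical means? yes] OR [the vessel carries passengers for reward? no] → satisfied.
article 9 — Supervised Boat: [not a Covered Vessel (article 4)? yes] OR [not a Recognised Craft (article 1)? no] → satisfied.
article 8 — Senior Ship: [the vessel is classed with a recognised organisation? no] AND [the vessel operates beyond territorial waters? yes] AND [the vessel is propelled by mechanical means? yes] → not satisfied.
article 6 — Accredited Ship: [the vessel is classed with a recognised organisation? no] AND [the vessel is a pleasure craft? no] → not satisfied.
article 11 — Exempt Ship: Senior Ship (article 8)? no; Accredited Ship (article 6)? no; the master holds a certificate of competency? no — 0 of 3 hold (need ≥2) → not satisfied.
article 3 — Tier II Operation: [not a Supervised Boat (article 9)? no] OR [the vessel is a pleasure craft? no] OR [not an Exempt Ship (article 11)? yes] → satisfied.
article 12 — Approved Craft: the vessel is registered under the domestic flag? no; the vessel carries dangerous goods? no; the vessel is not a pleasure craft? yes — 1 of 3 hold (need ≥2) → not satisfied.
article 10 — Permitted Voyage: [the vessel carries passengers for reward? no] AND [the vessel is propelled by mechanical means? yes] → not satisfied.
article 5 — Designated Boat: [Approved Craft (article 12)? no] OR [Permitted Voyage (article 10)? no] → not satisfied.
article 2 — Certified Operation: Tier II Operation (article 3)? yes; the vessel carries dangerous goods? no; Designated Boat (article 5)? no — 1 of 3 hold (need ≥2) → not satisfied.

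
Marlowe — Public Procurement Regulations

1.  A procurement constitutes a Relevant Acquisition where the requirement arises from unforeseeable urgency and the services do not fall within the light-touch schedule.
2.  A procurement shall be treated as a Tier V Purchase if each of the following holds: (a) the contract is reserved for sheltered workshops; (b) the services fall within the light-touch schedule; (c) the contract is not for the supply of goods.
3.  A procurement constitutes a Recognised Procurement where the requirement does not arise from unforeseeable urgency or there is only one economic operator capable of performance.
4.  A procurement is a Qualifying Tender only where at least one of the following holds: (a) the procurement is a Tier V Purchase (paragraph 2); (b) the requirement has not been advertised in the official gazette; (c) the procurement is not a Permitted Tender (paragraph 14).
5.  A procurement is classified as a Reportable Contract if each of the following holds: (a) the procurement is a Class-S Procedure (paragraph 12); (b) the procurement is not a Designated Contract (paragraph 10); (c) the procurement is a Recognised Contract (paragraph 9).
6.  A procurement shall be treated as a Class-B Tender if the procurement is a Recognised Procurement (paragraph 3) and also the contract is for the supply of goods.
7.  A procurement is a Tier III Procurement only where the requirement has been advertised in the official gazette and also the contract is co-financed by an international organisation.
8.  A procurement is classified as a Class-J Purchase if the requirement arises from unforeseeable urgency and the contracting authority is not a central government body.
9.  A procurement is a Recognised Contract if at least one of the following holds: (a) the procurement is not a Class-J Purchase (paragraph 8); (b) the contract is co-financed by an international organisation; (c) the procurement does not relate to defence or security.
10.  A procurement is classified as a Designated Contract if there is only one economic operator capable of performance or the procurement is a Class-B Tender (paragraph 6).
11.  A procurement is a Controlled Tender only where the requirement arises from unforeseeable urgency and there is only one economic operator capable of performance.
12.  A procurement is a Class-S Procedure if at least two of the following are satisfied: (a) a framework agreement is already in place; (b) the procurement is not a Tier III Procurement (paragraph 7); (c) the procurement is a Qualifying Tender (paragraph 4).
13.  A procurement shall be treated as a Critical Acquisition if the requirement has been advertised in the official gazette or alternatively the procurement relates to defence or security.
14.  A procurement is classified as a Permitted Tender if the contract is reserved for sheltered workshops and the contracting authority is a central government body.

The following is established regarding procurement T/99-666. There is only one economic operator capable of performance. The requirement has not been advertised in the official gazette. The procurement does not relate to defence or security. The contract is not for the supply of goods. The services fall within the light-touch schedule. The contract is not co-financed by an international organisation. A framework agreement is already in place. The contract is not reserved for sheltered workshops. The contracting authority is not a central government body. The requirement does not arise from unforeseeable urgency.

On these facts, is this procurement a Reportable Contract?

Under paragraph 7: the requirement has been advertised in the official gazette? no; and the contract is co-financed by an international organisation? no. So the procurement is not a Tier III Procurement.
Under paragraph 2: the contract is reserved for sheltered workshops? no; and the services fall within the light-touch schedule? yes; and the contract is not for the supply of goods? yes. So the procurement is not a Tier V Purchase.
Under paragraph 14: the contract is reserved for sheltered workshops? no; and the contracting authority is a central government body? no. So the procurement is not a Permitted Tender.
Under paragraph 4: Tier V Purchase (paragraph 2)? no; or the requirement has not been advertised in the official gazette? yes; or not a Permitted Tender (paragraph 14)? yes. So the procurement is a Qualifying Tender.
Under paragraph 12: a framework agreement is already in place? yes; not a Tier III Procurement (paragraph 7)? yes; Qualifying Tender (paragraph 4)? yes — 3 of 3 hold (need ≥2) → satisfied.
Under paragraph 3: the requirement does not arise from unforeseeable urgency? yes; or there is only one economic operator capable of performance? yes. So the procurement is a Recognised Procurement.
Under paragraph 6: Recognised Procurement (paragraph 3)? yes; and the contract is for the supply of goods? no. So the procurement is not a Class-B Tender.
Under paragraph 10: there is only one economic operator capable of performance? yes; or Class-B Tender (paragraph 6)? no. So the procurement is a Designated Contract.
Under paragraph 8: the requirement arises from unforeseeable urgency? no; and the contracting authority is not a central government body? yes. So the procurement is not a Class-J Purchase.
Under paragraph 9: not a Class-J Purchase (paragraph 8)? yes; or the contract is co-financed by an international organisation? no; or the procurement does not relate to defence or security? yes. So the procurement is a Recognised Contract.
Under paragraph 5: Class-S Procedure (paragraph 12)? yes; and not a Designated Contract (paragraph 10)? no; and Recognised Contract (paragraph 9)? yes. So the procurement is not a Reportable Contract.

No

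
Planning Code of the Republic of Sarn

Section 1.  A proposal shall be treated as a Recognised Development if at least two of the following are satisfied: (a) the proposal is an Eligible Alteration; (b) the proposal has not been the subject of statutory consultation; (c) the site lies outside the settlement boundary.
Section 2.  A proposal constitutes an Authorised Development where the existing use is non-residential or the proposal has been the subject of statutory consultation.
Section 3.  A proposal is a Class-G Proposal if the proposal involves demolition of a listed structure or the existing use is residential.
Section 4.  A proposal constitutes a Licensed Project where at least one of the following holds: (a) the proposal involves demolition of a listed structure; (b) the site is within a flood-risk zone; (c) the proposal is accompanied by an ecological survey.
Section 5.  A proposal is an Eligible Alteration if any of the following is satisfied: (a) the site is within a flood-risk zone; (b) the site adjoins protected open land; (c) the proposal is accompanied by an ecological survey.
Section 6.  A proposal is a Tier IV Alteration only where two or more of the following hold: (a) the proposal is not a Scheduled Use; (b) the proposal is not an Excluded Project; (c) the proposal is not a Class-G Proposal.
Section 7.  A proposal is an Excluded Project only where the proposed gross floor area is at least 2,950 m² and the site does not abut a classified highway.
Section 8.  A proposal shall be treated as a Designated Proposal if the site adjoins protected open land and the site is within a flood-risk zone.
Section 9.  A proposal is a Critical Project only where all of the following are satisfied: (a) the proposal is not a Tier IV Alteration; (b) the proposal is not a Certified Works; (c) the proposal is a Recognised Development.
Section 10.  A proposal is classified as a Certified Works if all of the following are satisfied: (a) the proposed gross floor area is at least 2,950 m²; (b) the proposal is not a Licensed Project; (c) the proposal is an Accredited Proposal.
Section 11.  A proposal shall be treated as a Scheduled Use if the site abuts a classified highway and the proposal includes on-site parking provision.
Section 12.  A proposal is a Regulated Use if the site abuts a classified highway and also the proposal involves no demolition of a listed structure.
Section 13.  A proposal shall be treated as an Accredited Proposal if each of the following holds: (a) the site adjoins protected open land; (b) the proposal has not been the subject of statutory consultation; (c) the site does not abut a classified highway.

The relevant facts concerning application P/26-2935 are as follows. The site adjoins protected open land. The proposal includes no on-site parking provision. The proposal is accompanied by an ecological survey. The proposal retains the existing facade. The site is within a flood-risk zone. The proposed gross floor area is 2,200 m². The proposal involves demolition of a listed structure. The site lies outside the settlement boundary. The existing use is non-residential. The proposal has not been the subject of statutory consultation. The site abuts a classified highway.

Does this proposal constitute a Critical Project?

section 11 — Scheduled Use: [the site abuts a classified highway? yes] AND [the proposal includes on-site parking provision? no] → not satisfied.
section 7 — Excluded Project: [proposed gross floor area: 2,200 m² ≥ 2,950 m²? no] AND [the site does not abut a classified highway? no] → not satisfied.
section 3 — Class-G Proposal: [the proposal involves demolition of a listed structure? yes] OR [the existing use is residential? no] → satisfied.
section 6 — Tier IV Alteration: not a Scheduled Use (section 11)? yes; not an Excluded Project (section 7)? yes; not a Class-G Proposal (section 3)? no — 2 of 3 hold (need ≥2) → satisfied.
section 4 — Licensed Project: [the proposal involves demolition of a listed structure? yes] OR [the site is within a flood-risk zone? yes] OR [the proposal is accompanied by an ecological survey? yes] → satisfied.
section 13 — Accredited Proposal: [the site adjoins protected open land? yes] AND [the proposal has not been the subject of statutory consultation? yes] AND [the site does not abut a classified highway? no] → not satisfied.
section 10 — Certified Works: [proposed gross floor area: 2,200 m² ≥ 2,950 m²? no] AND [not a Licensed Project (section 4)? no] AND [Accredited Proposal (section 13)? no] → not satisfied.
section 5 — Eligible Alteration: [the site is within a flood-risk zone? yes] OR [the site adjoins protected open land? yes] OR [the proposal is accompanied by an ecological survey? yes] → satisfied.
section 1 — Recognised Development: Eligible Alteration (section 5)? yes; the proposal has not been the subject of statutory consultation? yes; the site lies outside the settlement boundary? yes — 3 of 3 hold (need ≥2) → satisfied.
section 9 — Critical Project: [not a Tier IV Alteration (section 6)? no] AND [not a Certified Works (section 10)? yes] AND [Recognised Development (section 1)? yes] → not satisfied.

No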